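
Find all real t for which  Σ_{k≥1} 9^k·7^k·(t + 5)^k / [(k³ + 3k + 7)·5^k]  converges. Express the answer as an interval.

Apply the ratio test: |a_{k+1}| / |a_k| = [(k³ + 3k + 7)/((k+1)³ + 3(k+1) + 7)] · 9·7/5, which tends to 63/5 as k → ∞.
Hence the series converges for |t + 5| < 1/(63/5) = 5/63, so the radius of convergence is 5/63.
At t = -310/63: the terms are on the order of 1/k³, so the series converges absolutely by comparison with the p-series (p = 3 > 1).
At t = -320/63: the terms are on the order of 1/k³, so the series converges absolutely by comparison with the p-series (p = 3 > 1).

[-320/63, -310/63]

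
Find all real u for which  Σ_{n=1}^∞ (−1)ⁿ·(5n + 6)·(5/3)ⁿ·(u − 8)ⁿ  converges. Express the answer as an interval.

Apply the ratio test: |a_{n+1}| / |a_n| = [(5(n+1) + 6)/(5n + 6)] · 5/3, which tends to 5/3 as n → ∞.
Hence the series converges for |u − 8| < 1/(5/3) = 3/5, so the radius of convergence is 3/5.
Check u = 43/5: the terms do not tend to 0, so the series diverges.
When u = 37/5, the terms have absolute value of order n, which does not tend to 0, so the series diverges by the divergence test.

(37/5, 43/5)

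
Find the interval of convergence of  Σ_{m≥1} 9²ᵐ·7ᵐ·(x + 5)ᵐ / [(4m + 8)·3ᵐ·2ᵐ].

Apply the ratio test: |a_{m+1}| / |a_m| = [(4m + 8)/(4(m+1) + 8)] · 81·7/(3·2), which tends to 189/2 as m → ∞.
Thus R = 1/(189/2) = 2/189.
At x = -943/189: the terms are asymptotic to a nonzero constant times 1/m, so the series diverges by limit comparison with Σ 1/m.
At x = -947/189: an alternating series whose terms decrease to 0 in absolute value, so it converges by the Leibniz criterion.

[-947/189, -943/189)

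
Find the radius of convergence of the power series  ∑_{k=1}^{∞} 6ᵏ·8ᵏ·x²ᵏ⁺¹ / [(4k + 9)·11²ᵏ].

The ratio of consecutive coefficients is [(4k + 9)/(4(k+1) + 9)] · 6·8/121 → 48/121.
Since the exponent of x increases by 2 each term, convergence requires |x|² < 121/48, hence R = 11√3/12.

R = 11√3/12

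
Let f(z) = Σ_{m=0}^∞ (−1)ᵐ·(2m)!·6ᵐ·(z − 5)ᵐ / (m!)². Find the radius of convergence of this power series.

R = 1/24

Apply the ratio test: |a_{m+1}| / |a_m| = (2m+1)·(2m+2)/(m+1)² · 6, which tends to 24 as m → ∞.
The series converges when 24 · |z − 5| < 1, giving R = 1/24.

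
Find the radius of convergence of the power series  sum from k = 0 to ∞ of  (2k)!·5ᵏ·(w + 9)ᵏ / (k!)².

The ratio of consecutive coefficients is (2k+1)·(2k+2)/(k+1)² · 5 → 20.
Thus R = 1/(20) = 1/20.

R = 1/20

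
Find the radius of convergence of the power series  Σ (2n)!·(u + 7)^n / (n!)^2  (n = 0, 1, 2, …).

R = 1/4

Ratio test: |a_{n+1}/a_n| = (2n+1)·(2n+2)/(n+1)² → 4 as n → ∞.
Convergence for |u + 7| · 4 < 1, i.e. |u + 7| < 1/4. So R = 1/4.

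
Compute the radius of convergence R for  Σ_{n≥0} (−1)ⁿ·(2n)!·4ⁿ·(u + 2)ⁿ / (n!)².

R = 1/16

By the ratio test, |a_{n+1}/a_n| = (2n+1)·(2n+2)/(n+1)² · 4 → 16.
The series converges when 16 · |u + 2| < 1, giving R = 1/16.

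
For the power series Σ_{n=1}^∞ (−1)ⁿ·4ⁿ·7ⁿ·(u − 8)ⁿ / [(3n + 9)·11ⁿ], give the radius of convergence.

The ratio of consecutive coefficients is [(3n + 9)/(3(n+1) + 9)] · 4·7/11 → 28/11.
Hence the series converges for |u − 8| < 1/(28/11) = 11/28, so the radius of convergence is 11/28.

R = 11/28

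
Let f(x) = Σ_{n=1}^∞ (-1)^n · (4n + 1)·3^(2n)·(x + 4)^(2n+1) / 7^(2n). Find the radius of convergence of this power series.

By the ratio test, |a_{n+1}/a_n| = [(4(n+1) + 1)/(4n + 1)] · 9/49 → 9/49.
Writing y = (x + 4)², the series in y has radius 49/9, so |x + 4| < √(49/9) = 7/3 and R = 7/3.

R = 7/3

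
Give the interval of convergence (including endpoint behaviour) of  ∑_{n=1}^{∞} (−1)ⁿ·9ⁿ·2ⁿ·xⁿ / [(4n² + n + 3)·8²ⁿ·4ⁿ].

[-128/9, 128/9]

Apply the ratio test: |a_{n+1}| / |a_n| = [(4n² + n + 3)/(4(n+1)² + (n+1) + 3)] · 9·2/(64·4), which tends to 9/128 as n → ∞.
Hence the series converges for |x| < 1/(9/128) = 128/9, so the radius of convergence is 128/9.
Check x = 128/9: absolute convergence follows by limit comparison with Σ 1/n².
At x = -128/9: absolute convergence follows by limit comparison with Σ 1/n².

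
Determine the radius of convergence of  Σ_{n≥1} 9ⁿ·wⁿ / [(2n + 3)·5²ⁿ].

Apply the ratio test: |a_{n+1}| / |a_n| = [(2n + 3)/(2(n+1) + 3)] · 9/25, which tends to 9/25 as n → ∞.
The series converges when 9/25 · |w| < 1, giving R = 25/9.

R = 25/9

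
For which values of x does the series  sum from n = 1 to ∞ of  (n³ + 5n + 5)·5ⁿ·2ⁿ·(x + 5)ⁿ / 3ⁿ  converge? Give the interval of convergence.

The ratio of consecutive coefficients is [((n+1)³ + 5(n+1) + 5)/(n³ + 5n + 5)] · 5·2/3 → 10/3.
The series converges when 10/3 · |x + 5| < 1, giving R = 3/10.
Check x = -47/10: the terms do not tend to 0, so the series diverges.
Endpoint x = -53/10: the n-th term does not approach 0; divergence by the term test.

(-53/10, -47/10)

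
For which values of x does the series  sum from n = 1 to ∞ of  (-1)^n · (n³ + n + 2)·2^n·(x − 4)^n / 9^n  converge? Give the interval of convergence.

Apply the ratio test: |a_{n+1}| / |a_n| = [((n+1)³ + (n+1) + 2)/(n³ + n + 2)] · 2/9, which tends to 2/9 as n → ∞.
Convergence for |x − 4| · 2/9 < 1, i.e. |x − 4| < 9/2. So R = 9/2.
At x = 17/2: the terms do not tend to 0, so the series diverges.
Endpoint x = -1/2: the n-th term does not approach 0; divergence by the term test.

(-1/2, 17/2)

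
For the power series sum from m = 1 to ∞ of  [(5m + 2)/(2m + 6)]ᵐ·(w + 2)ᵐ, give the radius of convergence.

Root test: |a_m|^(1/m) = (5m + 2)/(2m + 6) → 5/2.
Thus R = 1/(5/2) = 2/5.

R = 2/5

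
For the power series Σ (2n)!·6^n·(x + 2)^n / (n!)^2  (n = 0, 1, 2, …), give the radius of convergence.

R = 1/24

Ratio test: |a_{n+1}/a_n| = (2n+1)·(2n+2)/(n+1)² · 6 → 24 as n → ∞.
The series converges when 24 · |x + 2| < 1, giving R = 1/24.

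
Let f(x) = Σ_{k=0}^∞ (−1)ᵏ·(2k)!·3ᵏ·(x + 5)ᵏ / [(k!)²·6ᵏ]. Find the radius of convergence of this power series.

By the ratio test, |a_{k+1}/a_k| = (2k+1)·(2k+2)/(k+1)² · 3/6 → 2.
Thus R = 1/(2) = 1/2.

R = 1/2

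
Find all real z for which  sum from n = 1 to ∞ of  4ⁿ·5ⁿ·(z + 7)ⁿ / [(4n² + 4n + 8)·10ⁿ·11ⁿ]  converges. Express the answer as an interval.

[-25/2, -3/2]

By the ratio test, |a_{n+1}/a_n| = [(4n² + 4n + 8)/(4(n+1)² + 4(n+1) + 8)] · 4·5/(10·11) → 2/11.
Hence the series converges for |z + 7| < 1/(2/11) = 11/2, so the radius of convergence is 11/2.
When z = -3/2, absolute convergence follows by limit comparison with Σ 1/n².
At z = -25/2: absolute convergence follows by limit comparison with Σ 1/n².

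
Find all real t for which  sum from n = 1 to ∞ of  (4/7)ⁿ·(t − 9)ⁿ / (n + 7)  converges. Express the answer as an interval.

[29/4, 43/4)

By the ratio test, |a_{n+1}/a_n| = [(n + 7)/((n+1) + 7)] · 4/7 → 4/7.
Convergence for |t − 9| · 4/7 < 1, i.e. |t − 9| < 7/4. So R = 7/4.
Endpoint t = 43/4: the terms are asymptotic to a nonzero constant times 1/n, so the series diverges by limit comparison with Σ 1/n.
Endpoint t = 29/4: convergence follows from the alternating series test (terms decrease monotonically to 0).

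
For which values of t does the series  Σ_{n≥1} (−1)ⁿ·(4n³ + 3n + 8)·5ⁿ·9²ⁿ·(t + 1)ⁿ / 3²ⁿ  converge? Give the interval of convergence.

(-46/45, -44/45)

The ratio of consecutive coefficients is [(4(n+1)³ + 3(n+1) + 8)/(4n³ + 3n + 8)] · 5·81/9 → 45.
Thus R = 1/(45) = 1/45.
At t = -44/45: the n-th term does not approach 0; divergence by the term test.
Check t = -46/45: the terms do not tend to 0, so the series diverges.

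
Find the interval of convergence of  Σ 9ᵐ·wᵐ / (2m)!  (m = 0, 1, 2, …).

(−∞, ∞)

Apply the ratio test: |a_{m+1}| / |a_m| = 9 · 1/[(2m+1)·(2m+2)], which tends to 0 as m → ∞.
The ratio tends to 0 regardless of w, hence R = ∞.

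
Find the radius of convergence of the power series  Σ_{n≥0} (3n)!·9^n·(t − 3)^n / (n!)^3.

The ratio of consecutive coefficients is (3n+1)·(3n+2)·(3n+3)/(n+1)³ · 9 → 243.
Thus R = 1/(243) = 1/243.

R = 1/243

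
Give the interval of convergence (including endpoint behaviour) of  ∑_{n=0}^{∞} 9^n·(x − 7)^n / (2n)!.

(−∞, ∞)

Ratio test: |a_{n+1}/a_n| = 9 · 1/[(2n+1)·(2n+2)] → 0 as n → ∞.
Since the limit is 0 < 1 for every x, the series converges on all of ℝ and R = ∞.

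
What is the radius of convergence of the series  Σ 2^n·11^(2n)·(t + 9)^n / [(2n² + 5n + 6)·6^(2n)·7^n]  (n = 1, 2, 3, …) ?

The ratio of consecutive coefficients is [(2n² + 5n + 6)/(2(n+1)² + 5(n+1) + 6)] · 2·121/(36·7) → 121/126.
Thus R = 1/(121/126) = 126/121.

R = 126/121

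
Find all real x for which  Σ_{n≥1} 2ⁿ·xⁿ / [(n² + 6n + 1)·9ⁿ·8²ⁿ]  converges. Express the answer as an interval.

[-288, 288]

The ratio of consecutive coefficients is [(n² + 6n + 1)/((n+1)² + 6(n+1) + 1)] · 2/(9·64) → 1/288.
Thus R = 1/(1/288) = 288.
Endpoint x = 288: the series is dominated by a constant times Σ 1/n², which converges (p = 2 > 1).
At x = -288: the series is dominated by a constant times Σ 1/n², which converges (p = 2 > 1).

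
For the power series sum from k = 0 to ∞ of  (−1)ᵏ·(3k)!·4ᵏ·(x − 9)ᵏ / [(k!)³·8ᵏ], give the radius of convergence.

R = 2/27

By the ratio test, |a_{k+1}/a_k| = (3k+1)·(3k+2)·(3k+3)/(k+1)³ · 4/8 → 27/2.
The series converges when 27/2 · |x − 9| < 1, giving R = 2/27.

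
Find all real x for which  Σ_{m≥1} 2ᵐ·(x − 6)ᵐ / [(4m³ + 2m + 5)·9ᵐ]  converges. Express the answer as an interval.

By the ratio test, |a_{m+1}/a_m| = [(4m³ + 2m + 5)/(4(m+1)³ + 2(m+1) + 5)] · 2/9 → 2/9.
Hence the series converges for |x − 6| < 1/(2/9) = 9/2, so the radius of convergence is 9/2.
Endpoint x = 21/2: the series is dominated by a constant times Σ 1/m³, which converges (p = 3 > 1).
When x = 3/2, the terms are on the order of 1/m³, so the series converges absolutely by comparison with the p-series (p = 3 > 1).

[3/2, 21/2]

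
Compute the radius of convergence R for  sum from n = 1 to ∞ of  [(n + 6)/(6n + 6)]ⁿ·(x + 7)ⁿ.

Root test: |a_n|^(1/n) = (n + 6)/(6n + 6) → 1/6.
Convergence for |x + 7| · 1/6 < 1, i.e. |x + 7| < 6. So R = 6.

R = 6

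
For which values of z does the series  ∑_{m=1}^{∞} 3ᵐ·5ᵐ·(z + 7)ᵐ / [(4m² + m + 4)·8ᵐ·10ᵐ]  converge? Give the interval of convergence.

[-37/3, -5/3]

Apply the ratio test: |a_{m+1}| / |a_m| = [(4m² + m + 4)/(4(m+1)² + (m+1) + 4)] · 3·5/(8·10), which tends to 3/16 as m → ∞.
Convergence for |z + 7| · 3/16 < 1, i.e. |z + 7| < 16/3. So R = 16/3.
When z = -5/3, the terms are on the order of 1/m², so the series converges absolutely by comparison with the p-series (p = 2 > 1).
At z = -37/3: the terms are on the order of 1/m², so the series converges absolutely by comparison with the p-series (p = 2 > 1).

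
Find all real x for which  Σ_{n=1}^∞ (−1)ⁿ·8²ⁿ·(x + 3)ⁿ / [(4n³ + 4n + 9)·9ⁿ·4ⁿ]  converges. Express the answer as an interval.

By the ratio test, |a_{n+1}/a_n| = [(4n³ + 4n + 9)/(4(n+1)³ + 4(n+1) + 9)] · 64/(9·4) → 16/9.
Thus R = 1/(16/9) = 9/16.
Endpoint x = -39/16: absolute convergence follows by limit comparison with Σ 1/n³.
At x = -57/16: the series is dominated by a constant times Σ 1/n³, which converges (p = 3 > 1).

[-57/16, -39/16]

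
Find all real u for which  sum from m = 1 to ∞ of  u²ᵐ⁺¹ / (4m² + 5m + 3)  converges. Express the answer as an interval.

By the ratio test, |a_{m+1}/a_m| = (4m² + 5m + 3)/(4(m+1)² + 5(m+1) + 3) → 1.
Writing y = u², the series in y has radius 1, so |u| < √(1) = 1 and R = 1.
When u = 1, the series is dominated by a constant times Σ 1/m², which converges (p = 2 > 1).
When u = -1, the series is dominated by a constant times Σ 1/m², which converges (p = 2 > 1).

[-1, 1]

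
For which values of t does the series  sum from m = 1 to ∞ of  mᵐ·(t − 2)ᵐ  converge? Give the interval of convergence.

Root test: |a_m|^(1/m) = m → ∞.
Since the m-th root of |a_m| is unbounded, the series converges only at t = 2; R = 0.

{2}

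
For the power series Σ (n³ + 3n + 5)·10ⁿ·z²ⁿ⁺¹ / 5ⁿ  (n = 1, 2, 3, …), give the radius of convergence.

R = √2/2

Apply the ratio test: |a_{n+1}| / |a_n| = [((n+1)³ + 3(n+1) + 5)/(n³ + 3n + 5)] · 10/5, which tends to 2 as n → ∞.
Writing y = z², the series in y has radius 1/2, so |z| < √(1/2) and R = √2/2.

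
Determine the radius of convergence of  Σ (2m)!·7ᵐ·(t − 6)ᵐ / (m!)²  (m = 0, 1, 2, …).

The ratio of consecutive coefficients is (2m+1)·(2m+2)/(m+1)² · 7 → 28.
Hence the series converges for |t − 6| < 1/(28) = 1/28, so the radius of convergence is 1/28.

R = 1/28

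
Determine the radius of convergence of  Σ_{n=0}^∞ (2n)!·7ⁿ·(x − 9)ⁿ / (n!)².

R = 1/28

Apply the ratio test: |a_{n+1}| / |a_n| = (2n+1)·(2n+2)/(n+1)² · 7, which tends to 28 as n → ∞.
Hence the series converges for |x − 9| < 1/(28) = 1/28, so the radius of convergence is 1/28.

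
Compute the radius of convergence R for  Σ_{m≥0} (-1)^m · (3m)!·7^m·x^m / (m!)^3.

R = 1/189

Apply the ratio test: |a_{m+1}| / |a_m| = (3m+1)·(3m+2)·(3m+3)/(m+1)³ · 7, which tends to 189 as m → ∞.
Thus R = 1/(189) = 1/189.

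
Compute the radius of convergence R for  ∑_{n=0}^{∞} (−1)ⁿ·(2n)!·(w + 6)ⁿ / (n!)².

Apply the ratio test: |a_{n+1}| / |a_n| = (2n+1)·(2n+2)/(n+1)², which tends to 4 as n → ∞.
Convergence for |w + 6| · 4 < 1, i.e. |w + 6| < 1/4. So R = 1/4.

R = 1/4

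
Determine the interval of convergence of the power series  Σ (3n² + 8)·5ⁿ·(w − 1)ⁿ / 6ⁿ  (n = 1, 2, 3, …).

(-1/5, 11/5)

Apply the ratio test: |a_{n+1}| / |a_n| = [(3(n+1)² + 8)/(3n² + 8)] · 5/6, which tends to 5/6 as n → ∞.
Hence the series converges for |w − 1| < 1/(5/6) = 6/5, so the radius of convergence is 6/5.
When w = 11/5, the terms have absolute value of order n², which does not tend to 0, so the series diverges by the divergence test.
When w = -1/5, the terms have absolute value of order n², which does not tend to 0, so the series diverges by the divergence test.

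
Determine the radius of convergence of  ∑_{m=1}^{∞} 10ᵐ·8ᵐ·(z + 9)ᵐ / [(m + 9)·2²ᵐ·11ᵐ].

R = 11/20

The ratio of consecutive coefficients is [(m + 9)/((m+1) + 9)] · 10·8/(4·11) → 20/11.
Thus R = 1/(20/11) = 11/20.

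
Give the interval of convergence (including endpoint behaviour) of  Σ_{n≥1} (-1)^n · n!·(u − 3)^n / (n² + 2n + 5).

{3}

The ratio of consecutive coefficients is (n+1) · (n² + 2n + 5)/((n+1)² + 2(n+1) + 5) → ∞.
The terms grow without bound for any (u − 3) ≠ 0, so R = 0 (convergence only at u = 3).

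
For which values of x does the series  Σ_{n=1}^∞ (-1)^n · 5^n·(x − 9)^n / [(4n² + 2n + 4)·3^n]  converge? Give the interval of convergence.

Apply the ratio test: |a_{n+1}| / |a_n| = [(4n² + 2n + 4)/(4(n+1)² + 2(n+1) + 4)] · 5/3, which tends to 5/3 as n → ∞.
Hence the series converges for |x − 9| < 1/(5/3) = 3/5, so the radius of convergence is 3/5.
When x = 48/5, absolute convergence follows by limit comparison with Σ 1/n².
At x = 42/5: the terms are on the order of 1/n², so the series converges absolutely by comparison with the p-series (p = 2 > 1).

[42/5, 48/5]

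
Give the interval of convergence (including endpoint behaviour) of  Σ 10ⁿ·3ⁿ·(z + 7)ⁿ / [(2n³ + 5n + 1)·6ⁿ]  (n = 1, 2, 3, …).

[-36/5, -34/5]

Ratio test: |a_{n+1}/a_n| = [(2n³ + 5n + 1)/(2(n+1)³ + 5(n+1) + 1)] · 10·3/6 → 5 as n → ∞.
Hence the series converges for |z + 7| < 1/(5) = 1/5, so the radius of convergence is 1/5.
At z = -34/5: the series is dominated by a constant times Σ 1/n³, which converges (p = 3 > 1).
Endpoint z = -36/5: the terms are on the order of 1/n³, so the series converges absolutely by comparison with the p-series (p = 3 > 1).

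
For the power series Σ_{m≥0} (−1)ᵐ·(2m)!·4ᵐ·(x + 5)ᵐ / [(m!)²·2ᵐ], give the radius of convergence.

By the ratio test, |a_{m+1}/a_m| = (2m+1)·(2m+2)/(m+1)² · 4/2 → 8.
Convergence for |x + 5| · 8 < 1, i.e. |x + 5| < 1/8. So R = 1/8.

R = 1/8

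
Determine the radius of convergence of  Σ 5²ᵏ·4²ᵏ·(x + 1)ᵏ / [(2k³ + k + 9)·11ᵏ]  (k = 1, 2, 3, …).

R = 11/400

By the ratio test, |a_{k+1}/a_k| = [(2k³ + k + 9)/(2(k+1)³ + (k+1) + 9)] · 25·16/11 → 400/11.
The series converges when 400/11 · |x + 1| < 1, giving R = 11/400.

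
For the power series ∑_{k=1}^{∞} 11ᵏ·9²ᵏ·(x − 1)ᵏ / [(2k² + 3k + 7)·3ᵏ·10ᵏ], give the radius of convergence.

The ratio of consecutive coefficients is [(2k² + 3k + 7)/(2(k+1)² + 3(k+1) + 7)] · 11·81/(3·10) → 297/10.
Thus R = 1/(297/10) = 10/297.

R = 10/297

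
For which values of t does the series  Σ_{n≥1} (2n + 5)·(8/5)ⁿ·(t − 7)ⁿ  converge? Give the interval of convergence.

Apply the ratio test: |a_{n+1}| / |a_n| = [(2(n+1) + 5)/(2n + 5)] · 8/5, which tends to 8/5 as n → ∞.
Thus R = 1/(8/5) = 5/8.
When t = 61/8, the terms have absolute value of order n, which does not tend to 0, so the series diverges by the divergence test.
Endpoint t = 51/8: the n-th term does not approach 0; divergence by the term test.

(51/8, 61/8)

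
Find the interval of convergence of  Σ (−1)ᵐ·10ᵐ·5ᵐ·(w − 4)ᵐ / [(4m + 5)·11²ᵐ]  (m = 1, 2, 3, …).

Ratio test: |a_{m+1}/a_m| = [(4m + 5)/(4(m+1) + 5)] · 10·5/121 → 50/121 as m → ∞.
The series converges when 50/121 · |w − 4| < 1, giving R = 121/50.
Endpoint w = 321/50: an alternating series whose terms decrease to 0 in absolute value, so it converges by the Leibniz criterion.
At w = 79/50: comparison with the harmonic series Σ 1/m shows the series diverges.

(79/50, 321/50]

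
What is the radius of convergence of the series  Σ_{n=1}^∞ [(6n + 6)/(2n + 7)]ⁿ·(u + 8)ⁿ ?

Root test: |a_n|^(1/n) = (6n + 6)/(2n + 7) → 3.
The series converges when 3 · |u + 8| < 1, giving R = 1/3.

R = 1/3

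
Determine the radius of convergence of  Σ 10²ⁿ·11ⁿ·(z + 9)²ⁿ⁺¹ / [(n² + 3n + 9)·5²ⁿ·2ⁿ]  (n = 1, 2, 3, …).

R = √22/22

By the ratio test, |a_{n+1}/a_n| = [(n² + 3n + 9)/((n+1)² + 3(n+1) + 9)] · 100·11/(25·2) → 22.
Successive powers of (z + 9) differ by 2, so the series converges when |z + 9|² · 22 < 1, i.e. |z + 9| < √(1/22). So R = √22/22.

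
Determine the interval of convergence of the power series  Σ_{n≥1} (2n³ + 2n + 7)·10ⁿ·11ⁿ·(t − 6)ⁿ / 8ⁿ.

Apply the ratio test: |a_{n+1}| / |a_n| = [(2(n+1)³ + 2(n+1) + 7)/(2n³ + 2n + 7)] · 10·11/8, which tends to 55/4 as n → ∞.
Hence the series converges for |t − 6| < 1/(55/4) = 4/55, so the radius of convergence is 4/55.
When t = 334/55, the terms have absolute value of order n³, which does not tend to 0, so the series diverges by the divergence test.
At t = 326/55: the terms do not tend to 0, so the series diverges.

(326/55, 334/55)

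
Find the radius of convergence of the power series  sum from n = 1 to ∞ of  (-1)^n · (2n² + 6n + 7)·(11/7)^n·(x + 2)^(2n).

R = √77/11

By the ratio test, |a_{n+1}/a_n| = [(2(n+1)² + 6(n+1) + 7)/(2n² + 6n + 7)] · 11/7 → 11/7.
Successive powers of (x + 2) differ by 2, so the series converges when |x + 2|² · 11/7 < 1, i.e. |x + 2| < √(7/11). So R = √77/11.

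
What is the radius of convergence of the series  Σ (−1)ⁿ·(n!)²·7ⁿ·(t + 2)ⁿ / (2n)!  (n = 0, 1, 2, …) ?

R = 4/7

The ratio of consecutive coefficients is (n+1)²/[(2n+1)·(2n+2)] · 7 → 7/4.
The series converges when 7/4 · |t + 2| < 1, giving R = 4/7.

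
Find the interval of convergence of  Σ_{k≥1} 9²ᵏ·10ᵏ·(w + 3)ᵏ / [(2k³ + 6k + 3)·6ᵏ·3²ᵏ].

[-46/15, -44/15]

The ratio of consecutive coefficients is [(2k³ + 6k + 3)/(2(k+1)³ + 6(k+1) + 3)] · 81·10/(6·9) → 15.
Convergence for |w + 3| · 15 < 1, i.e. |w + 3| < 1/15. So R = 1/15.
At w = -44/15: the terms are on the order of 1/k³, so the series converges absolutely by comparison with the p-series (p = 3 > 1).
Endpoint w = -46/15: the series is dominated by a constant times Σ 1/k³, which converges (p = 3 > 1).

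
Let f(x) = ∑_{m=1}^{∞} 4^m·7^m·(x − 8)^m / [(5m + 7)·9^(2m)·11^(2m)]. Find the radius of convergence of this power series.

Apply the ratio test: |a_{m+1}| / |a_m| = [(5m + 7)/(5(m+1) + 7)] · 4·7/(81·121), which tends to 28/9801 as m → ∞.
Thus R = 1/(28/9801) = 9801/28.

R = 9801/28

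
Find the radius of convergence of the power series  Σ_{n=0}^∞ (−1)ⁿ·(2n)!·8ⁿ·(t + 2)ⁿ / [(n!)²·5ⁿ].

Ratio test: |a_{n+1}/a_n| = (2n+1)·(2n+2)/(n+1)² · 8/5 → 32/5 as n → ∞.
The series converges when 32/5 · |t + 2| < 1, giving R = 5/32.

R = 5/32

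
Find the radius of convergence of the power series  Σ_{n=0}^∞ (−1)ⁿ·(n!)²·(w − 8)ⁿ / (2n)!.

By the ratio test, |a_{n+1}/a_n| = (n+1)²/[(2n+1)·(2n+2)] → 1/4.
Thus R = 1/(1/4) = 4.

R = 4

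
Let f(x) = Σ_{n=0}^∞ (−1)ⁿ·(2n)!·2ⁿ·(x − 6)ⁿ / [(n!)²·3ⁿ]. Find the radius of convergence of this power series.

By the ratio test, |a_{n+1}/a_n| = (2n+1)·(2n+2)/(n+1)² · 2/3 → 8/3.
The series converges when 8/3 · |x − 6| < 1, giving R = 3/8.

R = 3/8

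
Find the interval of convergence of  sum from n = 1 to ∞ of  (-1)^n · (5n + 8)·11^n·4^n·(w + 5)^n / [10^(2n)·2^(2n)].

Apply the ratio test: |a_{n+1}| / |a_n| = [(5(n+1) + 8)/(5n + 8)] · 11·4/(100·4), which tends to 11/100 as n → ∞.
The series converges when 11/100 · |w + 5| < 1, giving R = 100/11.
Endpoint w = 45/11: the n-th term does not approach 0; divergence by the term test.
Check w = -155/11: the n-th term does not approach 0; divergence by the term test.

(-155/11, 45/11)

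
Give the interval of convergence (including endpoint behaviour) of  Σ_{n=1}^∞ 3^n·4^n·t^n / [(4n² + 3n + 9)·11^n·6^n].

Ratio test: |a_{n+1}/a_n| = [(4n² + 3n + 9)/(4(n+1)² + 3(n+1) + 9)] · 3·4/(11·6) → 2/11 as n → ∞.
Convergence for |t| · 2/11 < 1, i.e. |t| < 11/2. So R = 11/2.
Endpoint t = 11/2: the series is dominated by a constant times Σ 1/n², which converges (p = 2 > 1).
At t = -11/2: the series is dominated by a constant times Σ 1/n², which converges (p = 2 > 1).

[-11/2, 11/2]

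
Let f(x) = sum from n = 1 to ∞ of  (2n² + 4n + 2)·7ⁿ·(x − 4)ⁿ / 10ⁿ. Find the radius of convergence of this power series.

R = 10/7

Apply the ratio test: |a_{n+1}| / |a_n| = [(2(n+1)² + 4(n+1) + 2)/(2n² + 4n + 2)] · 7/10, which tends to 7/10 as n → ∞.
Hence the series converges for |x − 4| < 1/(7/10) = 10/7, so the radius of convergence is 10/7.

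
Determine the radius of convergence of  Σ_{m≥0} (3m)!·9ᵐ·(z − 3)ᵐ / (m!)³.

By the ratio test, |a_{m+1}/a_m| = (3m+1)·(3m+2)·(3m+3)/(m+1)³ · 9 → 243.
Convergence for |z − 3| · 243 < 1, i.e. |z − 3| < 1/243. So R = 1/243.

R = 1/243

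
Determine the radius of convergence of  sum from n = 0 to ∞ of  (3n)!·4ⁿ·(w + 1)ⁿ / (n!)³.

Ratio test: |a_{n+1}/a_n| = (3n+1)·(3n+2)·(3n+3)/(n+1)³ · 4 → 108 as n → ∞.
The series converges when 108 · |w + 1| < 1, giving R = 1/108.

R = 1/108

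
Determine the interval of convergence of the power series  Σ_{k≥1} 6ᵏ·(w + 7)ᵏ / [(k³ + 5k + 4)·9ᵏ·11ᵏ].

The ratio of consecutive coefficients is [(k³ + 5k + 4)/((k+1)³ + 5(k+1) + 4)] · 6/(9·11) → 2/33.
Thus R = 1/(2/33) = 33/2.
At w = 19/2: the series is dominated by a constant times Σ 1/k³, which converges (p = 3 > 1).
At w = -47/2: absolute convergence follows by limit comparison with Σ 1/k³.

[-47/2, 19/2]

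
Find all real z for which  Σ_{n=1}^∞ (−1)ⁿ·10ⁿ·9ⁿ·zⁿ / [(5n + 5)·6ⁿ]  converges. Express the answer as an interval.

(-1/15, 1/15]

By the ratio test, |a_{n+1}/a_n| = [(5n + 5)/(5(n+1) + 5)] · 10·9/6 → 15.
Convergence for |z| · 15 < 1, i.e. |z| < 1/15. So R = 1/15.
Check z = 1/15: an alternating series whose terms decrease to 0 in absolute value, so it converges by the Leibniz criterion.
At z = -1/15: comparison with the harmonic series Σ 1/n shows the series diverges.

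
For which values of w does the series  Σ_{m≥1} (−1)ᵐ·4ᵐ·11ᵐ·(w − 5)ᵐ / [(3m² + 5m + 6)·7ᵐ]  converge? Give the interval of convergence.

Ratio test: |a_{m+1}/a_m| = [(3m² + 5m + 6)/(3(m+1)² + 5(m+1) + 6)] · 4·11/7 → 44/7 as m → ∞.
Convergence for |w − 5| · 44/7 < 1, i.e. |w − 5| < 7/44. So R = 7/44.
At w = 227/44: absolute convergence follows by limit comparison with Σ 1/m².
Endpoint w = 213/44: the terms are on the order of 1/m², so the series converges absolutely by comparison with the p-series (p = 2 > 1).

[213/44, 227/44]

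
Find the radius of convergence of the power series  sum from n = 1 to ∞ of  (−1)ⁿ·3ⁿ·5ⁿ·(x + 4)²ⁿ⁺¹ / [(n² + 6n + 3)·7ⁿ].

By the ratio test, |a_{n+1}/a_n| = [(n² + 6n + 3)/((n+1)² + 6(n+1) + 3)] · 3·5/7 → 15/7.
Writing y = (x + 4)², the series in y has radius 7/15, so |x + 4| < √(7/15) and R = √105/15.

R = √105/15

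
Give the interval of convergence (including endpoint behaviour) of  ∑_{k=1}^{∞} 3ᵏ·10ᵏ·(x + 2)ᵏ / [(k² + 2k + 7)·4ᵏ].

[-32/15, -28/15]

By the ratio test, |a_{k+1}/a_k| = [(k² + 2k + 7)/((k+1)² + 2(k+1) + 7)] · 3·10/4 → 15/2.
Convergence for |x + 2| · 15/2 < 1, i.e. |x + 2| < 2/15. So R = 2/15.
Check x = -28/15: absolute convergence follows by limit comparison with Σ 1/k².
Check x = -32/15: the terms are on the order of 1/k², so the series converges absolutely by comparison with the p-series (p = 2 > 1).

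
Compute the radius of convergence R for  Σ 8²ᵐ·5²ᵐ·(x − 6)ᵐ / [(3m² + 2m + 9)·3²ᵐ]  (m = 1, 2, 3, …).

R = 9/1600

Ratio test: |a_{m+1}/a_m| = [(3m² + 2m + 9)/(3(m+1)² + 2(m+1) + 9)] · 64·25/9 → 1600/9 as m → ∞.
The series converges when 1600/9 · |x − 6| < 1, giving R = 9/1600.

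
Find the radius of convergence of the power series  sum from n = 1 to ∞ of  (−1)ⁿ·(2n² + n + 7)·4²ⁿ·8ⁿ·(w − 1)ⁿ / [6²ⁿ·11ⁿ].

By the ratio test, |a_{n+1}/a_n| = [(2(n+1)² + (n+1) + 7)/(2n² + n + 7)] · 16·8/(36·11) → 32/99.
Thus R = 1/(32/99) = 99/32.

R = 99/32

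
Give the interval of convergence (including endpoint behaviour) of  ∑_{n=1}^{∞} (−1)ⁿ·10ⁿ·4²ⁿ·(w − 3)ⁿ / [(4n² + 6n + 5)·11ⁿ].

By the ratio test, |a_{n+1}/a_n| = [(4n² + 6n + 5)/(4(n+1)² + 6(n+1) + 5)] · 10·16/11 → 160/11.
Hence the series converges for |w − 3| < 1/(160/11) = 11/160, so the radius of convergence is 11/160.
At w = 491/160: the terms are on the order of 1/n², so the series converges absolutely by comparison with the p-series (p = 2 > 1).
When w = 469/160, the series is dominated by a constant times Σ 1/n², which converges (p = 2 > 1).

[469/160, 491/160]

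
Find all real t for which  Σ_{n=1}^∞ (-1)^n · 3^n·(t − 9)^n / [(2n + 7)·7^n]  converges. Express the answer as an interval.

(20/3, 34/3]

Apply the ratio test: |a_{n+1}| / |a_n| = [(2n + 7)/(2(n+1) + 7)] · 3/7, which tends to 3/7 as n → ∞.
Convergence for |t − 9| · 3/7 < 1, i.e. |t − 9| < 7/3. So R = 7/3.
Endpoint t = 34/3: the terms alternate in sign and decrease monotonically to 0 in absolute value (size ~ c/n), so the alternating series test gives convergence.
Endpoint t = 20/3: the terms behave like c/n; limit comparison with the harmonic series gives divergence.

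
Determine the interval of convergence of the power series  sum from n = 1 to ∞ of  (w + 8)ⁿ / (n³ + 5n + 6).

[-9, -7]

By the ratio test, |a_{n+1}/a_n| = (n³ + 5n + 6)/((n+1)³ + 5(n+1) + 6) → 1.
Hence R = 1.
When w = -7, absolute convergence follows by limit comparison with Σ 1/n³.
Endpoint w = -9: the terms are on the order of 1/n³, so the series converges absolutely by comparison with the p-series (p = 3 > 1).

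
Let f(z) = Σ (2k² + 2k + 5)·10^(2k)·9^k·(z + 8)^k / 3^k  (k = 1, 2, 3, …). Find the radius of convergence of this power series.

By the ratio test, |a_{k+1}/a_k| = [(2(k+1)² + 2(k+1) + 5)/(2k² + 2k + 5)] · 100·9/3 → 300.
Thus R = 1/(300) = 1/300.

R = 1/300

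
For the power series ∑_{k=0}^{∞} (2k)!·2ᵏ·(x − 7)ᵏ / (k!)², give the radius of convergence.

R = 1/8

Ratio test: |a_{k+1}/a_k| = (2k+1)·(2k+2)/(k+1)² · 2 → 8 as k → ∞.
Convergence for |x − 7| · 8 < 1, i.e. |x − 7| < 1/8. So R = 1/8.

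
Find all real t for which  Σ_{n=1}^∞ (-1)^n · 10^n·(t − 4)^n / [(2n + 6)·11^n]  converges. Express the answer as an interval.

Apply the ratio test: |a_{n+1}| / |a_n| = [(2n + 6)/(2(n+1) + 6)] · 10/11, which tends to 10/11 as n → ∞.
Hence the series converges for |t − 4| < 1/(10/11) = 11/10, so the radius of convergence is 11/10.
Check t = 51/10: convergence follows from the alternating series test (terms decrease monotonically to 0).
At t = 29/10: the terms are asymptotic to a nonzero constant times 1/n, so the series diverges by limit comparison with Σ 1/n.

(29/10, 51/10]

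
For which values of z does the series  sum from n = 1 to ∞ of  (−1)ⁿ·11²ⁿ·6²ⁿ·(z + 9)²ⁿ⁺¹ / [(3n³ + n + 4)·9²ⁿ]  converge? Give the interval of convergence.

Apply the ratio test: |a_{n+1}| / |a_n| = [(3n³ + n + 4)/(3(n+1)³ + (n+1) + 4)] · 121·36/81, which tends to 484/9 as n → ∞.
Since the exponent of (z + 9) increases by 2 each term, convergence requires |z + 9|² < 9/484, hence R = 3/22.
When z = -195/22, the series is dominated by a constant times Σ 1/n³, which converges (p = 3 > 1).
When z = -201/22, the series is dominated by a constant times Σ 1/n³, which converges (p = 3 > 1).

[-201/22, -195/22]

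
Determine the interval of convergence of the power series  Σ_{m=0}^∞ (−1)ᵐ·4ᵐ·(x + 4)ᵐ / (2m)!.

By the ratio test, |a_{m+1}/a_m| = 4 · 1/[(2m+1)·(2m+2)] → 0.
Since the limit is 0 < 1 for every x, the series converges on all of ℝ and R = ∞.

(−∞, ∞)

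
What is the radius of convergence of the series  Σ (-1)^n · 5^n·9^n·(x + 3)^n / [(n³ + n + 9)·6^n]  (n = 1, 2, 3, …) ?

R = 2/15

Ratio test: |a_{n+1}/a_n| = [(n³ + n + 9)/((n+1)³ + (n+1) + 9)] · 5·9/6 → 15/2 as n → ∞.
Convergence for |x + 3| · 15/2 < 1, i.e. |x + 3| < 2/15. So R = 2/15.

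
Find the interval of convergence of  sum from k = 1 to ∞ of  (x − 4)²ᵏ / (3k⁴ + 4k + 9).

By the ratio test, |a_{k+1}/a_k| = (3k⁴ + 4k + 9)/(3(k+1)⁴ + 4(k+1) + 9) → 1.
Successive powers of (x − 4) differ by 2, so the series converges when |x − 4|² · 1 < 1, i.e. |x − 4| < √(1) = 1. So R = 1.
At x = 5: the series is dominated by a constant times Σ 1/k⁴, which converges (p = 4 > 1).
Endpoint x = 3: the series is dominated by a constant times Σ 1/k⁴, which converges (p = 4 > 1).

[3, 5]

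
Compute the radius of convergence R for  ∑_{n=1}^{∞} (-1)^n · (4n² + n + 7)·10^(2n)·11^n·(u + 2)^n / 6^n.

R = 3/550

Apply the ratio test: |a_{n+1}| / |a_n| = [(4(n+1)² + (n+1) + 7)/(4n² + n + 7)] · 100·11/6, which tends to 550/3 as n → ∞.
Thus R = 1/(550/3) = 3/550.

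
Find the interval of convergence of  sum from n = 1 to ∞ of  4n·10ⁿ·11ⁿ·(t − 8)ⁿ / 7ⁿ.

(873/110, 887/110)

The ratio of consecutive coefficients is [4(n+1)/4n] · 10·11/7 → 110/7.
Thus R = 1/(110/7) = 7/110.
Check t = 887/110: the terms have absolute value of order n, which does not tend to 0, so the series diverges by the divergence test.
At t = 873/110: the terms do not tend to 0, so the series diverges.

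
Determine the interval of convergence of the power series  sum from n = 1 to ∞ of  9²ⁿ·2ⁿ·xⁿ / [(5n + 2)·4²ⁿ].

[-8/81, 8/81)

By the ratio test, |a_{n+1}/a_n| = [(5n + 2)/(5(n+1) + 2)] · 81·2/16 → 81/8.
Convergence for |x| · 81/8 < 1, i.e. |x| < 8/81. So R = 8/81.
Endpoint x = 8/81: the terms behave like c/n; limit comparison with the harmonic series gives divergence.
Check x = -8/81: convergence follows from the alternating series test (terms decrease monotonically to 0).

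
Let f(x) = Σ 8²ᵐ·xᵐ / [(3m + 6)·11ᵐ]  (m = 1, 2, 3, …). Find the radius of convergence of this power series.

R = 11/64

The ratio of consecutive coefficients is [(3m + 6)/(3(m+1) + 6)] · 64/11 → 64/11.
Thus R = 1/(64/11) = 11/64.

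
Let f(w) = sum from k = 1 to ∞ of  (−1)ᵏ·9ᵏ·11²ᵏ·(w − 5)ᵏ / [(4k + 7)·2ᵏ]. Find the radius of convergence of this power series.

By the ratio test, |a_{k+1}/a_k| = [(4k + 7)/(4(k+1) + 7)] · 9·121/2 → 1089/2.
Convergence for |w − 5| · 1089/2 < 1, i.e. |w − 5| < 2/1089. So R = 2/1089.

R = 2/1089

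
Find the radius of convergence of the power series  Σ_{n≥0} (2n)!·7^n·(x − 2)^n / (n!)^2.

R = 1/28

Apply the ratio test: |a_{n+1}| / |a_n| = (2n+1)·(2n+2)/(n+1)² · 7, which tends to 28 as n → ∞.
Hence the series converges for |x − 2| < 1/(28) = 1/28, so the radius of convergence is 1/28.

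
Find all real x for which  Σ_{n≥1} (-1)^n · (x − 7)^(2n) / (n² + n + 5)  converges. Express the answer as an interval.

Apply the ratio test: |a_{n+1}| / |a_n| = (n² + n + 5)/((n+1)² + (n+1) + 5), which tends to 1 as n → ∞.
Writing y = (x − 7)², the series in y has radius 1, so |x − 7| < √(1) = 1 and R = 1.
Check x = 8: absolute convergence follows by limit comparison with Σ 1/n².
When x = 6, absolute convergence follows by limit comparison with Σ 1/n².

[6, 8]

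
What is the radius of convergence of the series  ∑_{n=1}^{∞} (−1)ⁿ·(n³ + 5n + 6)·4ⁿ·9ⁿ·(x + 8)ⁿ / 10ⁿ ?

R = 5/18

The ratio of consecutive coefficients is [((n+1)³ + 5(n+1) + 6)/(n³ + 5n + 6)] · 4·9/10 → 18/5.
The series converges when 18/5 · |x + 8| < 1, giving R = 5/18.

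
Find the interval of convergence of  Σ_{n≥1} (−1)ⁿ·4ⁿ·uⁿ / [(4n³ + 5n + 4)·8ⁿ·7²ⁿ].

By the ratio test, |a_{n+1}/a_n| = [(4n³ + 5n + 4)/(4(n+1)³ + 5(n+1) + 4)] · 4/(8·49) → 1/98.
Convergence for |u| · 1/98 < 1, i.e. |u| < 98. So R = 98.
At u = 98: the series is dominated by a constant times Σ 1/n³, which converges (p = 3 > 1).
Check u = -98: absolute convergence follows by limit comparison with Σ 1/n³.

[-98, 98]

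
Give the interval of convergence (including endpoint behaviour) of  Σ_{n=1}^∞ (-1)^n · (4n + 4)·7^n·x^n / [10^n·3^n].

(-30/7, 30/7)

Apply the ratio test: |a_{n+1}| / |a_n| = [(4(n+1) + 4)/(4n + 4)] · 7/(10·3), which tends to 7/30 as n → ∞.
Thus R = 1/(7/30) = 30/7.
When x = 30/7, the terms have absolute value of order n, which does not tend to 0, so the series diverges by the divergence test.
Endpoint x = -30/7: the terms have absolute value of order n, which does not tend to 0, so the series diverges by the divergence test.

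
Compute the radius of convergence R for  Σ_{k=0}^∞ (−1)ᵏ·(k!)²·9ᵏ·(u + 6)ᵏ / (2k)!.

R = 4/9

The ratio of consecutive coefficients is (k+1)²/[(2k+1)·(2k+2)] · 9 → 9/4.
The series converges when 9/4 · |u + 6| < 1, giving R = 4/9.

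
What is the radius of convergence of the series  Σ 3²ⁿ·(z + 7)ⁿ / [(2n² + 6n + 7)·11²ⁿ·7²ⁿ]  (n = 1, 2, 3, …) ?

R = 5929/9

Ratio test: |a_{n+1}/a_n| = [(2n² + 6n + 7)/(2(n+1)² + 6(n+1) + 7)] · 9/(121·49) → 9/5929 as n → ∞.
Convergence for |z + 7| · 9/5929 < 1, i.e. |z + 7| < 5929/9. So R = 5929/9.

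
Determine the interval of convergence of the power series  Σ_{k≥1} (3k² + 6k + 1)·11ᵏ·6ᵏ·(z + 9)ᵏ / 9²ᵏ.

Ratio test: |a_{k+1}/a_k| = [(3(k+1)² + 6(k+1) + 1)/(3k² + 6k + 1)] · 11·6/81 → 22/27 as k → ∞.
The series converges when 22/27 · |z + 9| < 1, giving R = 27/22.
At z = -171/22: the terms do not tend to 0, so the series diverges.
At z = -225/22: the terms have absolute value of order k², which does not tend to 0, so the series diverges by the divergence test.

(-225/22, -171/22)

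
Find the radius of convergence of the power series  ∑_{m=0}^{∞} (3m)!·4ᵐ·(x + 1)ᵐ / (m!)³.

R = 1/108

The ratio of consecutive coefficients is (3m+1)·(3m+2)·(3m+3)/(m+1)³ · 4 → 108.
The series converges when 108 · |x + 1| < 1, giving R = 1/108.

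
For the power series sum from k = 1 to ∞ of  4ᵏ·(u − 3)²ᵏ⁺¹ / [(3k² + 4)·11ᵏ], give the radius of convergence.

R = √11/2

Ratio test: |a_{k+1}/a_k| = [(3k² + 4)/(3(k+1)² + 4)] · 4/11 → 4/11 as k → ∞.
Since the exponent of (u − 3) increases by 2 each term, convergence requires |u − 3|² < 11/4, hence R = √11/2.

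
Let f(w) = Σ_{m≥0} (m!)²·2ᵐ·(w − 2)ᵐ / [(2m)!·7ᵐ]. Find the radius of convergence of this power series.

The ratio of consecutive coefficients is (m+1)²/[(2m+1)·(2m+2)] · 2/7 → 1/14.
Convergence for |w − 2| · 1/14 < 1, i.e. |w − 2| < 14. So R = 14.

R = 14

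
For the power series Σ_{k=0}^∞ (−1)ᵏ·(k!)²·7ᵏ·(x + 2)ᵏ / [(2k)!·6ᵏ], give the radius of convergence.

Apply the ratio test: |a_{k+1}| / |a_k| = (k+1)²/[(2k+1)·(2k+2)] · 7/6, which tends to 7/24 as k → ∞.
Convergence for |x + 2| · 7/24 < 1, i.e. |x + 2| < 24/7. So R = 24/7.

R = 24/7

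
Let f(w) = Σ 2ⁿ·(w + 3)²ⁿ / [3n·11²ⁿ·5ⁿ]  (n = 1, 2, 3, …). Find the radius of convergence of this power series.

R = 11√10/2

By the ratio test, |a_{n+1}/a_n| = [3n/3(n+1)] · 2/(121·5) → 2/605.
Successive powers of (w + 3) differ by 2, so the series converges when |w + 3|² · 2/605 < 1, i.e. |w + 3| < √(605/2). So R = 11√10/2.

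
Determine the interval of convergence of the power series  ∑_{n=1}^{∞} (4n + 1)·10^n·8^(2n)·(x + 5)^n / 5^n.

(-641/128, -639/128)

The ratio of consecutive coefficients is [(4(n+1) + 1)/(4n + 1)] · 10·64/5 → 128.
The series converges when 128 · |x + 5| < 1, giving R = 1/128.
Endpoint x = -639/128: the terms do not tend to 0, so the series diverges.
When x = -641/128, the n-th term does not approach 0; divergence by the term test.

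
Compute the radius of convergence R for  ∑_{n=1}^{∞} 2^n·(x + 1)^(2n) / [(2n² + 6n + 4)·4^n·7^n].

R = √14

The ratio of consecutive coefficients is [(2n² + 6n + 4)/(2(n+1)² + 6(n+1) + 4)] · 2/(4·7) → 1/14.
Since the exponent of (x + 1) increases by 2 each term, convergence requires |x + 1|² < 14, hence R = √14.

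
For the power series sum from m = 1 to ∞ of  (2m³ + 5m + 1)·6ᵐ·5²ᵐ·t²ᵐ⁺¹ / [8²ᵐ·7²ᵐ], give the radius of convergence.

R = 28√6/15

Apply the ratio test: |a_{m+1}| / |a_m| = [(2(m+1)³ + 5(m+1) + 1)/(2m³ + 5m + 1)] · 6·25/(64·49), which tends to 75/1568 as m → ∞.
Writing y = t², the series in y has radius 1568/75, so |t| < √(1568/75) and R = 28√6/15.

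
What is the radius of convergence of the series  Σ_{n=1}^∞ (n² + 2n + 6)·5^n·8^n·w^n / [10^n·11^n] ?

The ratio of consecutive coefficients is [((n+1)² + 2(n+1) + 6)/(n² + 2n + 6)] · 5·8/(10·11) → 4/11.
The series converges when 4/11 · |w| < 1, giving R = 11/4.

R = 11/4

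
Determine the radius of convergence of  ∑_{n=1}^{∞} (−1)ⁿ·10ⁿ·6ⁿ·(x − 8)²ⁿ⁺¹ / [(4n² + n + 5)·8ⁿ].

By the ratio test, |a_{n+1}/a_n| = [(4n² + n + 5)/(4(n+1)² + (n+1) + 5)] · 10·6/8 → 15/2.
Writing y = (x − 8)², the series in y has radius 2/15, so |x − 8| < √(2/15) and R = √30/15.

R = √30/15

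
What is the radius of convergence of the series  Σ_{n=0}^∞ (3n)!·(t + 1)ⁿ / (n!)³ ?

R = 1/27

The ratio of consecutive coefficients is (3n+1)·(3n+2)·(3n+3)/(n+1)³ → 27.
The series converges when 27 · |t + 1| < 1, giving R = 1/27.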